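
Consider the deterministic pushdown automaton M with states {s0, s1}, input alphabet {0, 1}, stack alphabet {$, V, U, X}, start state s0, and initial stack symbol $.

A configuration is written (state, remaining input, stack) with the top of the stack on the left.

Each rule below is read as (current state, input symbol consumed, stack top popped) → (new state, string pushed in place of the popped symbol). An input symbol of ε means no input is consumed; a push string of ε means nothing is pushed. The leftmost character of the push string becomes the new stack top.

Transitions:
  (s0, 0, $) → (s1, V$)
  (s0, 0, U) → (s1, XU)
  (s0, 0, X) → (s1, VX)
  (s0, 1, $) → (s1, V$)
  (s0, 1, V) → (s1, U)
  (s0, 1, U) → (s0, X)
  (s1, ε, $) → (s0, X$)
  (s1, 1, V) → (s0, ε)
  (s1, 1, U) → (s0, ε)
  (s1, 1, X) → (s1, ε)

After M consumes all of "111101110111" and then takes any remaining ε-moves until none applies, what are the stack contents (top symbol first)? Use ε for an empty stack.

$

(s0, 111101110111, $)
  read 1, top $: go to s1, push V$ → (s1, 11101110111, V$)
  read 1, top V: go to s0, push ε → (s0, 1101110111, $)
  read 1, top $: go to s1, push V$ → (s1, 101110111, V$)
  read 1, top V: go to s0, push ε → (s0, 01110111, $)
  read 0, top $: go to s1, push V$ → (s1, 1110111, V$)
  read 1, top V: go to s0, push ε → (s0, 110111, $)
  read 1, top $: go to s1, push V$ → (s1, 10111, V$)
  read 1, top V: go to s0, push ε → (s0, 0111, $)
  read 0, top $: go to s1, push V$ → (s1, 111, V$)
  read 1, top V: go to s0, push ε → (s0, 11, $)
  read 1, top $: go to s1, push V$ → (s1, 1, V$)
  read 1, top V: go to s0, push ε → (s0, ε, $)
All input consumed in state s0 with stack $.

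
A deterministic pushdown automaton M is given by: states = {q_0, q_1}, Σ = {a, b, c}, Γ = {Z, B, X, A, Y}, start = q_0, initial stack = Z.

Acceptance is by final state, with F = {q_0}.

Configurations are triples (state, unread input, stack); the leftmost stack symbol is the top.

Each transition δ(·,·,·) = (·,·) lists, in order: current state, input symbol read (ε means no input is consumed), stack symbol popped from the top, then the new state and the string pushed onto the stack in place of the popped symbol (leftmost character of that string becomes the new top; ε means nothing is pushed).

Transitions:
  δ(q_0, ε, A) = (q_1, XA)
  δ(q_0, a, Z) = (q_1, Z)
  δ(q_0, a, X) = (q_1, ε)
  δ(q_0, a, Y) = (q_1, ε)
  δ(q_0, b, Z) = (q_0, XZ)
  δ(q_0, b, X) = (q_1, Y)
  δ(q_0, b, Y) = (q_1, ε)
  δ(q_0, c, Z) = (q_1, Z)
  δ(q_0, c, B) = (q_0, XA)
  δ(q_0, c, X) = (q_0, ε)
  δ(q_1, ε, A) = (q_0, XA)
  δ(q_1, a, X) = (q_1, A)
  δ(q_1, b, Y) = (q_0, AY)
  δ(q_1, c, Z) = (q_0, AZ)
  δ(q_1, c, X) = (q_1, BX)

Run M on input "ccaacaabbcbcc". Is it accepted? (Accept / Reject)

Reject

(q_0, ccaacaabbcbcc, Z)
  read c, top Z: go to q_1, push Z → (q_1, caacaabbcbcc, Z)
  read c, top Z: go to q_0, push AZ → (q_0, aacaabbcbcc, AZ)
  ε-move, top A: go to q_1, push XA → (q_1, aacaabbcbcc, XAZ)
  read a, top X: go to q_1, push A → (q_1, acaabbcbcc, AAZ)
  ε-move, top A: go to q_0, push XA → (q_0, acaabbcbcc, XAAZ)
  read a, top X: go to q_1, push ε → (q_1, caabbcbcc, AAZ)
  ε-move, top A: go to q_0, push XA → (q_0, caabbcbcc, XAAZ)
  read c, top X: go to q_0, push ε → (q_0, aabbcbcc, AAZ)
  ε-move, top A: go to q_1, push XA → (q_1, aabbcbcc, XAAZ)
  read a, top X: go to q_1, push A → (q_1, abbcbcc, AAAZ)
  ε-move, top A: go to q_0, push XA → (q_0, abbcbcc, XAAAZ)
  read a, top X: go to q_1, push ε → (q_1, bbcbcc, AAAZ)
  ε-move, top A: go to q_0, push XA → (q_0, bbcbcc, XAAAZ)
  read b, top X: go to q_1, push Y → (q_1, bcbcc, YAAAZ)
  read b, top Y: go to q_0, push AY → (q_0, cbcc, AYAAAZ)
  ε-move, top A: go to q_1, push XA → (q_1, cbcc, XAYAAAZ)
  read c, top X: go to q_1, push BX → (q_1, bcc, BXAYAAAZ)
No transition applies at (q_1, bcc, BXAYAAAZ); input not fully consumed.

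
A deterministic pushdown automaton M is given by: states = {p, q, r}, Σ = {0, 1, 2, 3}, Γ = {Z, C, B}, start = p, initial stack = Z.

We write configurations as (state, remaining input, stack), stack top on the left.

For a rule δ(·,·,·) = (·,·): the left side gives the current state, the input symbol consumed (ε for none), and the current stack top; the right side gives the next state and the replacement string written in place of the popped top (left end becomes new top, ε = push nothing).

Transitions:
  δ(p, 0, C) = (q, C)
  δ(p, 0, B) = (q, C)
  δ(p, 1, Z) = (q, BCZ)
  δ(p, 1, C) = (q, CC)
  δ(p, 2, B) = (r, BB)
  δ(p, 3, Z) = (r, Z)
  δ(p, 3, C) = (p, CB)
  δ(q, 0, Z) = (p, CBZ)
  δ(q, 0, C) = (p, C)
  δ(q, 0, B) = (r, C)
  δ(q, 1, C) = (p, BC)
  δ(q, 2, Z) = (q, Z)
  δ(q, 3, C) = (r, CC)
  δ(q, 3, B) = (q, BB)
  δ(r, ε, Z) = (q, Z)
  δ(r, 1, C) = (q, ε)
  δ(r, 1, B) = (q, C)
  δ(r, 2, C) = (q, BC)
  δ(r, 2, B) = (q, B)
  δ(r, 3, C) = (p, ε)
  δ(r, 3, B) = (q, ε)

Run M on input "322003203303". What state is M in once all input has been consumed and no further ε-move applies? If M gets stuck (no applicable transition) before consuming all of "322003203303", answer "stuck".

r

(p, 322003203303, Z)
  read 3, top Z: go to r, push Z → (r, 22003203303, Z)
  ε-move, top Z: go to q, push Z → (q, 22003203303, Z)
  read 2, top Z: go to q, push Z → (q, 2003203303, Z)
  read 2, top Z: go to q, push Z → (q, 003203303, Z)
  read 0, top Z: go to p, push CBZ → (p, 03203303, CBZ)
  read 0, top C: go to q, push C → (q, 3203303, CBZ)
  read 3, top C: go to r, push CC → (r, 203303, CCBZ)
  read 2, top C: go to q, push BC → (q, 03303, BCCBZ)
  read 0, top B: go to r, push C → (r, 3303, CCCBZ)
  read 3, top C: go to p, push ε → (p, 303, CCBZ)
  read 3, top C: go to p, push CB → (p, 03, CBCBZ)
  read 0, top C: go to q, push C → (q, 3, CBCBZ)
  read 3, top C: go to r, push CC → (r, ε, CCBCBZ)
All input consumed; M is in state r.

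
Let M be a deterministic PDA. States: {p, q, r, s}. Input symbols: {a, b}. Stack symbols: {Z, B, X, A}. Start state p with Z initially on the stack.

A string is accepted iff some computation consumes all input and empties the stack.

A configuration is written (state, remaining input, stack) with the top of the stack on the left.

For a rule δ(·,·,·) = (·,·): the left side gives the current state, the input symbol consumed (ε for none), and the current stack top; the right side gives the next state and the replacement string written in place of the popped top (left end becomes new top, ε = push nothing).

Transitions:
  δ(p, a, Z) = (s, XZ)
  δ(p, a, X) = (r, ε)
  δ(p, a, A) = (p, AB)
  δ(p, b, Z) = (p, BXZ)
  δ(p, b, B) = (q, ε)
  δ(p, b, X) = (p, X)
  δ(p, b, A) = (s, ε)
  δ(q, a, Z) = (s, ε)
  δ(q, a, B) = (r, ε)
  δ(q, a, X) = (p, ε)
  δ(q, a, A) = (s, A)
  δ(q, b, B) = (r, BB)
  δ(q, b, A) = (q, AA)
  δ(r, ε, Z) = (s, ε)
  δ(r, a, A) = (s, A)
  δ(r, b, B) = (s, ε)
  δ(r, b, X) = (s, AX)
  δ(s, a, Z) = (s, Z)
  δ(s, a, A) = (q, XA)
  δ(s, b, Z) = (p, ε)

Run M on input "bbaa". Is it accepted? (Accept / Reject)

(p, bbaa, Z)
  read b, top Z: go to p, push BXZ → (p, baa, BXZ)
  read b, top B: go to q, push ε → (q, aa, XZ)
  read a, top X: go to p, push ε → (p, a, Z)
  read a, top Z: go to s, push XZ → (s, ε, XZ)
All input consumed; stack is XZ, not empty, and no further ε-move applies.

Reject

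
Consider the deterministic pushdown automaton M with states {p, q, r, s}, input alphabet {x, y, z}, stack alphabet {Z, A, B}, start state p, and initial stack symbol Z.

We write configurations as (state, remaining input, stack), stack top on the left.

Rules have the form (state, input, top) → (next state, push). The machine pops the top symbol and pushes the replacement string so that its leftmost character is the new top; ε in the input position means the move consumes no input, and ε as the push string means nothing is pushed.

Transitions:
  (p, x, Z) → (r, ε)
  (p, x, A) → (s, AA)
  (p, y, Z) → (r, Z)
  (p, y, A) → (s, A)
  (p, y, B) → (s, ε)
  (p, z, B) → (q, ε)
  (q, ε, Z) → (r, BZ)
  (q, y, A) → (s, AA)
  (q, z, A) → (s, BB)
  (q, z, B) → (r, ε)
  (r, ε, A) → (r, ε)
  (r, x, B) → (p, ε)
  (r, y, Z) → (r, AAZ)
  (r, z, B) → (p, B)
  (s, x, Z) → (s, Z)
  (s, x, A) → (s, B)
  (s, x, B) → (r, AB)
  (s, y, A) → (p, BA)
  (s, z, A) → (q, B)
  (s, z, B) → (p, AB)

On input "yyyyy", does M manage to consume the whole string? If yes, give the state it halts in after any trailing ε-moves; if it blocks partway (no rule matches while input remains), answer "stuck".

r

(p, yyyyy, Z)
  read y, top Z: go to r, push Z → (r, yyyy, Z)
  read y, top Z: go to r, push AAZ → (r, yyy, AAZ)
  ε-move, top A: go to r, push ε → (r, yyy, AZ)
  ε-move, top A: go to r, push ε → (r, yyy, Z)
  read y, top Z: go to r, push AAZ → (r, yy, AAZ)
  ε-move, top A: go to r, push ε → (r, yy, AZ)
  ε-move, top A: go to r, push ε → (r, yy, Z)
  read y, top Z: go to r, push AAZ → (r, y, AAZ)
  ε-move, top A: go to r, push ε → (r, y, AZ)
  ε-move, top A: go to r, push ε → (r, y, Z)
  read y, top Z: go to r, push AAZ → (r, ε, AAZ)
  ε-move, top A: go to r, push ε → (r, ε, AZ)
  ε-move, top A: go to r, push ε → (r, ε, Z)
All input consumed; M is in state r.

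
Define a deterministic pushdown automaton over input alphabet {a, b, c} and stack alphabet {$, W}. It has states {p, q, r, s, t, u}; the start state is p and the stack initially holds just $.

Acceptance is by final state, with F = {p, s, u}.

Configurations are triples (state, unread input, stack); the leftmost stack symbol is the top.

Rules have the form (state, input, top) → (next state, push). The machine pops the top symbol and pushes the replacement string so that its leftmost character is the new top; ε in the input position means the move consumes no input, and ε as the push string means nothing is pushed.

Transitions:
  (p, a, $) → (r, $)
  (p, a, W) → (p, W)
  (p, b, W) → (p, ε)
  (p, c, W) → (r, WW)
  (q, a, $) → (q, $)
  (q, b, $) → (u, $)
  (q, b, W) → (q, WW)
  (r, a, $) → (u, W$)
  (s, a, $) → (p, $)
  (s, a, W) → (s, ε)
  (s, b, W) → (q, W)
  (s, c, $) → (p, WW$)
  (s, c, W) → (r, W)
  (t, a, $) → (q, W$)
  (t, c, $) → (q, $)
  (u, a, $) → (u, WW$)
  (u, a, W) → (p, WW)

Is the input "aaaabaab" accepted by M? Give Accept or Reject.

Accept

(p, aaaabaab, $)
  read a, top $: go to r, push $ → (r, aaabaab, $)
  read a, top $: go to u, push W$ → (u, aabaab, W$)
  read a, top W: go to p, push WW → (p, abaab, WW$)
  read a, top W: go to p, push W → (p, baab, WW$)
  read b, top W: go to p, push ε → (p, aab, W$)
  read a, top W: go to p, push W → (p, ab, W$)
  read a, top W: go to p, push W → (p, b, W$)
  read b, top W: go to p, push ε → (p, ε, $)
All input consumed; state p ∈ F.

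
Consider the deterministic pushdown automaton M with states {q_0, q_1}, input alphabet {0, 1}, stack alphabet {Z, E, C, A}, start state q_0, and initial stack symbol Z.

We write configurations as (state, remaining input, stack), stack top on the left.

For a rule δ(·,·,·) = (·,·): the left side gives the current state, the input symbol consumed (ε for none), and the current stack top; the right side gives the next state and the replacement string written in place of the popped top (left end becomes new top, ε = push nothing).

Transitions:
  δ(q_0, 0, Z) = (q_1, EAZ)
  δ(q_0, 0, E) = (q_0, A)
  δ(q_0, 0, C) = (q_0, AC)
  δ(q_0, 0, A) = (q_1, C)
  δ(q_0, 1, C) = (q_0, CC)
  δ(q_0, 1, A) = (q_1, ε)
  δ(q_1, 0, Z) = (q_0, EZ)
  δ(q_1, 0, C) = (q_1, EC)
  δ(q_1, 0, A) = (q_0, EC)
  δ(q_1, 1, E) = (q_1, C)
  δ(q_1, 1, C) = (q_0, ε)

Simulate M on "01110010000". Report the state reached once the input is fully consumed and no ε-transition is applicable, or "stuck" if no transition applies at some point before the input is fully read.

q_1

(q_0, 01110010000, Z) ⊢ (q_1, 1110010000, EAZ) ⊢ (q_1, 110010000, CAZ) ⊢ (q_0, 10010000, AZ) ⊢ (q_1, 0010000, Z) ⊢ (q_0, 010000, EZ) ⊢ (q_0, 10000, AZ) ⊢ (q_1, 0000, Z) ⊢ (q_0, 000, EZ) ⊢ (q_0, 00, AZ) ⊢ (q_1, 0, CZ) ⊢ (q_1, ε, ECZ)
All input consumed; M is in state q_1.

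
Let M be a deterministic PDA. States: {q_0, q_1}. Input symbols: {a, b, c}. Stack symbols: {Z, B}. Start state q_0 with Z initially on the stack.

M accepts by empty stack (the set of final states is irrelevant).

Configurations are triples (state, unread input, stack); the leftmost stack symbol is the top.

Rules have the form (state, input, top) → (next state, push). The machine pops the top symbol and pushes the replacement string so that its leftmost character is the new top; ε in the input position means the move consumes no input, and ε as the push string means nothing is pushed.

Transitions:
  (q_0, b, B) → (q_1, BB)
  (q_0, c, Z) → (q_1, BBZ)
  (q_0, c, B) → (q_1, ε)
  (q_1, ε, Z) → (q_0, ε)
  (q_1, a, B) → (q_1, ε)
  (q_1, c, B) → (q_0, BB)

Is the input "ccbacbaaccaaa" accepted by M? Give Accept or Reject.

(q_0, ccbacbaaccaaa, Z)
  read c, top Z: go to q_1, push BBZ → (q_1, cbacbaaccaaa, BBZ)
  read c, top B: go to q_0, push BB → (q_0, bacbaaccaaa, BBBZ)
  read b, top B: go to q_1, push BB → (q_1, acbaaccaaa, BBBBZ)
  read a, top B: go to q_1, push ε → (q_1, cbaaccaaa, BBBZ)
  read c, top B: go to q_0, push BB → (q_0, baaccaaa, BBBBZ)
  read b, top B: go to q_1, push BB → (q_1, aaccaaa, BBBBBZ)
  read a, top B: go to q_1, push ε → (q_1, accaaa, BBBBZ)
  read a, top B: go to q_1, push ε → (q_1, ccaaa, BBBZ)
  read c, top B: go to q_0, push BB → (q_0, caaa, BBBBZ)
  read c, top B: go to q_1, push ε → (q_1, aaa, BBBZ)
  read a, top B: go to q_1, push ε → (q_1, aa, BBZ)
  read a, top B: go to q_1, push ε → (q_1, a, BZ)
  read a, top B: go to q_1, push ε → (q_1, ε, Z)
  ε-move, top Z: go to q_0, push ε → (q_0, ε, ε)
All input consumed and the stack is empty.

Accept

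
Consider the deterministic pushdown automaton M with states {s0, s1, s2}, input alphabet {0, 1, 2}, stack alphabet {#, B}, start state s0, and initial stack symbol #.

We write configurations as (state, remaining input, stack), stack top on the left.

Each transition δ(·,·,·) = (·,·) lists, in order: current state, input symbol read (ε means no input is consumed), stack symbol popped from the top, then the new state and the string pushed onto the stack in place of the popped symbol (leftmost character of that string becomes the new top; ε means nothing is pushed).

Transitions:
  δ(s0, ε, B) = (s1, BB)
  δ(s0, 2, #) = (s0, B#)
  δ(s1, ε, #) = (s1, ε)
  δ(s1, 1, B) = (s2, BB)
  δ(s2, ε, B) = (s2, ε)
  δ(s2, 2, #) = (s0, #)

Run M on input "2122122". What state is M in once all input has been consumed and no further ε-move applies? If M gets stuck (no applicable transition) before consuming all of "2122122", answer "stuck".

(s0, 2122122, #)
  read 2, top #: go to s0, push B# → (s0, 122122, B#)
  ε-move, top B: go to s1, push BB → (s1, 122122, BB#)
  read 1, top B: go to s2, push BB → (s2, 22122, BBB#)
  ε-move, top B: go to s2, push ε → (s2, 22122, BB#)
  ε-move, top B: go to s2, push ε → (s2, 22122, B#)
  ε-move, top B: go to s2, push ε → (s2, 22122, #)
  read 2, top #: go to s0, push # → (s0, 2122, #)
  read 2, top #: go to s0, push B# → (s0, 122, B#)
  ε-move, top B: go to s1, push BB → (s1, 122, BB#)
  read 1, top B: go to s2, push BB → (s2, 22, BBB#)
  ε-move, top B: go to s2, push ε → (s2, 22, BB#)
  ε-move, top B: go to s2, push ε → (s2, 22, B#)
  ε-move, top B: go to s2, push ε → (s2, 22, #)
  read 2, top #: go to s0, push # → (s0, 2, #)
  read 2, top #: go to s0, push B# → (s0, ε, B#)
  ε-move, top B: go to s1, push BB → (s1, ε, BB#)
All input consumed; M is in state s1.

s1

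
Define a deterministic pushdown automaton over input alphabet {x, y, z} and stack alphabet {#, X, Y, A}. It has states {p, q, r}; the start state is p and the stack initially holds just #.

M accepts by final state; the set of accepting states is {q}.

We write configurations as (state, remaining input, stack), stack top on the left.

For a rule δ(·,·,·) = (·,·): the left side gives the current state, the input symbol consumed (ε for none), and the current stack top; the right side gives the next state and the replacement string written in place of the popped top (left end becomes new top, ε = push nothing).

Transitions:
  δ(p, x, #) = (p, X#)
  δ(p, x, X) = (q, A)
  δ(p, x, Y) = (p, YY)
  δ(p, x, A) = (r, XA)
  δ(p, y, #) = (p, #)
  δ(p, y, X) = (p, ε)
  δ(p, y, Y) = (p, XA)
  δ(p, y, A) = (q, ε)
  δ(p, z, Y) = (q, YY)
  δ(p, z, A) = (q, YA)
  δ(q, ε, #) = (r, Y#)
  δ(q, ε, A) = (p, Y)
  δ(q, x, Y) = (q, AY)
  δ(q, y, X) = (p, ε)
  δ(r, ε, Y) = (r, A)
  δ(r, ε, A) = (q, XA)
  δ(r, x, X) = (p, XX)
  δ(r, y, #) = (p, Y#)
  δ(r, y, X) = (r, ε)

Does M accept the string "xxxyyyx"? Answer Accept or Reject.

(p, xxxyyyx, #)
  read x, top #: go to p, push X# → (p, xxyyyx, X#)
  read x, top X: go to q, push A → (q, xyyyx, A#)
  ε-move, top A: go to p, push Y → (p, xyyyx, Y#)
  read x, top Y: go to p, push YY → (p, yyyx, YY#)
  read y, top Y: go to p, push XA → (p, yyx, XAY#)
  read y, top X: go to p, push ε → (p, yx, AY#)
  read y, top A: go to q, push ε → (q, x, Y#)
  read x, top Y: go to q, push AY → (q, ε, AY#)
All input consumed; state q ∈ F.

Accept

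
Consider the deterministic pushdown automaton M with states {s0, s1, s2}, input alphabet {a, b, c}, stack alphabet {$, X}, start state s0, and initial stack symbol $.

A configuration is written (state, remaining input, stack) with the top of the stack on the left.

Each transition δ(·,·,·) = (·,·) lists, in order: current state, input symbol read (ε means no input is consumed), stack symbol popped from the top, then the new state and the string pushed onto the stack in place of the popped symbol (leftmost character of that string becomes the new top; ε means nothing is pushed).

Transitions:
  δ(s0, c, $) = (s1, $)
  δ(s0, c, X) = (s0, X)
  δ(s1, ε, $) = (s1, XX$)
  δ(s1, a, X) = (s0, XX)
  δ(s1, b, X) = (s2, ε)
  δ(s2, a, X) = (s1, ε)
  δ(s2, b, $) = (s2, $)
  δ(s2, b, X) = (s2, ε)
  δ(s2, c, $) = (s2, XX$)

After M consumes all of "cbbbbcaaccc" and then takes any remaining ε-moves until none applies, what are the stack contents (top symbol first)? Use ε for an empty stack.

XX$

(s0, cbbbbcaaccc, $)
  read c, top $: go to s1, push $ → (s1, bbbbcaaccc, $)
  ε-move, top $: go to s1, push XX$ → (s1, bbbbcaaccc, XX$)
  read b, top X: go to s2, push ε → (s2, bbbcaaccc, X$)
  read b, top X: go to s2, push ε → (s2, bbcaaccc, $)
  read b, top $: go to s2, push $ → (s2, bcaaccc, $)
  read b, top $: go to s2, push $ → (s2, caaccc, $)
  read c, top $: go to s2, push XX$ → (s2, aaccc, XX$)
  read a, top X: go to s1, push ε → (s1, accc, X$)
  read a, top X: go to s0, push XX → (s0, ccc, XX$)
  read c, top X: go to s0, push X → (s0, cc, XX$)
  read c, top X: go to s0, push X → (s0, c, XX$)
  read c, top X: go to s0, push X → (s0, ε, XX$)
All input consumed in state s0 with stack XX$.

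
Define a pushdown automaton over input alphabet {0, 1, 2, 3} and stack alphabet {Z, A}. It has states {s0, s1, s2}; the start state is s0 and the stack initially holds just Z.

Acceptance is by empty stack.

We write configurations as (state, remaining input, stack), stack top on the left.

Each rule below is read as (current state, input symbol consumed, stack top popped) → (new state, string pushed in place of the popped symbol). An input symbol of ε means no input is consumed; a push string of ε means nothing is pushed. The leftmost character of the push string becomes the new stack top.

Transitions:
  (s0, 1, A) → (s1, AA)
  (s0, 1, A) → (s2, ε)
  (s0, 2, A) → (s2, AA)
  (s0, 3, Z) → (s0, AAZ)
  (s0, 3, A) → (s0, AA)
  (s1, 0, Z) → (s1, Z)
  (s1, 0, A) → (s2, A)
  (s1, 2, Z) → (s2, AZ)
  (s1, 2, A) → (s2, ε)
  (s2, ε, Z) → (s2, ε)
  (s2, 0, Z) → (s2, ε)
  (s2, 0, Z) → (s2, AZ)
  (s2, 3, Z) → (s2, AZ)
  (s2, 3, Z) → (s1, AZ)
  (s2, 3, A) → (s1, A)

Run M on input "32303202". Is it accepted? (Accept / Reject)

Reject

No computation consumes all input and empties the stack.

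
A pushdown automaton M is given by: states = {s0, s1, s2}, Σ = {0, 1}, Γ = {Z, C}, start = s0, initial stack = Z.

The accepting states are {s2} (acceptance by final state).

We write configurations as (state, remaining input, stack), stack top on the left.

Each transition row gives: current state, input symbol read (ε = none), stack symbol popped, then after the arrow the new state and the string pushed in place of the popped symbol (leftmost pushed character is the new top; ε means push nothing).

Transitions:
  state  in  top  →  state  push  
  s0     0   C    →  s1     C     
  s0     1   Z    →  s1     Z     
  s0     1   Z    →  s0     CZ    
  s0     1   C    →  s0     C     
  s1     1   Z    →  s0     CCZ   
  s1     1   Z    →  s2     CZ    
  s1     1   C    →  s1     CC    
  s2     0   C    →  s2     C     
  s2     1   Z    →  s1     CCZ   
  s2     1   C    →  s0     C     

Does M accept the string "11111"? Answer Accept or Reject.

Reject

No computation consumes all input and reaches a final state.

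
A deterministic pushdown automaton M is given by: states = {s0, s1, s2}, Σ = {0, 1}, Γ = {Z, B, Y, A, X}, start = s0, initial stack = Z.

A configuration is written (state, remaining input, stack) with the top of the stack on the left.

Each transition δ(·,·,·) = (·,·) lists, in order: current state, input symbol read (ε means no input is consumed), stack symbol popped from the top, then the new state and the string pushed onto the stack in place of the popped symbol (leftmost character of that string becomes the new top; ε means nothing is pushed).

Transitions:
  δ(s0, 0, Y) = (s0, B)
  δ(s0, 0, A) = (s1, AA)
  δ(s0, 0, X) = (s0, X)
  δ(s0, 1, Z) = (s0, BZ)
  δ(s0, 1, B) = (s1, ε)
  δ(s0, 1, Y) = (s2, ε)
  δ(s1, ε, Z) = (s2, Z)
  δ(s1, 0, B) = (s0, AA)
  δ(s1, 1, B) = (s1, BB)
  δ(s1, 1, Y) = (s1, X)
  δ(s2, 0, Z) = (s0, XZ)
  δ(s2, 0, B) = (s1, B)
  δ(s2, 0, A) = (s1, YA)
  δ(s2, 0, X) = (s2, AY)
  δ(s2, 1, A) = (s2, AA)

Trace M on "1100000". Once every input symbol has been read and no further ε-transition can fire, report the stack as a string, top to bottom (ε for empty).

XZ

(s0, 1100000, Z) ⊢ (s0, 100000, BZ) ⊢ (s1, 00000, Z) ⊢ (s2, 00000, Z) ⊢ (s0, 0000, XZ) ⊢ (s0, 000, XZ) ⊢ (s0, 00, XZ) ⊢ (s0, 0, XZ) ⊢ (s0, ε, XZ)
All input consumed in state s0 with stack XZ.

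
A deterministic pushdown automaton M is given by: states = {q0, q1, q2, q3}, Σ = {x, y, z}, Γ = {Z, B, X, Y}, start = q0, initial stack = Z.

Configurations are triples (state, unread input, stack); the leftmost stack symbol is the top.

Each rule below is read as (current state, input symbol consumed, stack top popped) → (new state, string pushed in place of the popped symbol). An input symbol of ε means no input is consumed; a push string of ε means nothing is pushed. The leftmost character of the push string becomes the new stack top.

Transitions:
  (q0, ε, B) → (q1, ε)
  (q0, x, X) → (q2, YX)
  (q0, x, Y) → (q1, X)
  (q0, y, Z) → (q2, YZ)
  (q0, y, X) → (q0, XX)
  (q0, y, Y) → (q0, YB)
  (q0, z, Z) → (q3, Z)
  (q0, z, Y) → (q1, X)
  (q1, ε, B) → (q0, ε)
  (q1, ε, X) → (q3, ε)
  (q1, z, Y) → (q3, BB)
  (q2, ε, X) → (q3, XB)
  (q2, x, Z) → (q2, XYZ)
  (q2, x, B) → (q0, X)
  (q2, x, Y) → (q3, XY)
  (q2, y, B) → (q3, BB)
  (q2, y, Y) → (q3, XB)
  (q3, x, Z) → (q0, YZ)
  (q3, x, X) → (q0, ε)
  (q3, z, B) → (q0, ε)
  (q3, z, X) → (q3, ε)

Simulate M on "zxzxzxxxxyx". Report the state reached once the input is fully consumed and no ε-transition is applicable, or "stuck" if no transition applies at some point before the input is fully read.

stuck

(q0, zxzxzxxxxyx, Z)
  read z, top Z: go to q3, push Z → (q3, xzxzxxxxyx, Z)
  read x, top Z: go to q0, push YZ → (q0, zxzxxxxyx, YZ)
  read z, top Y: go to q1, push X → (q1, xzxxxxyx, XZ)
  ε-move, top X: go to q3, push ε → (q3, xzxxxxyx, Z)
  read x, top Z: go to q0, push YZ → (q0, zxxxxyx, YZ)
  read z, top Y: go to q1, push X → (q1, xxxxyx, XZ)
  ε-move, top X: go to q3, push ε → (q3, xxxxyx, Z)
  read x, top Z: go to q0, push YZ → (q0, xxxyx, YZ)
  read x, top Y: go to q1, push X → (q1, xxyx, XZ)
  ε-move, top X: go to q3, push ε → (q3, xxyx, Z)
  read x, top Z: go to q0, push YZ → (q0, xyx, YZ)
  read x, top Y: go to q1, push X → (q1, yx, XZ)
  ε-move, top X: go to q3, push ε → (q3, yx, Z)
No transition for (q3, y, top Z); M blocks with input yx remaining.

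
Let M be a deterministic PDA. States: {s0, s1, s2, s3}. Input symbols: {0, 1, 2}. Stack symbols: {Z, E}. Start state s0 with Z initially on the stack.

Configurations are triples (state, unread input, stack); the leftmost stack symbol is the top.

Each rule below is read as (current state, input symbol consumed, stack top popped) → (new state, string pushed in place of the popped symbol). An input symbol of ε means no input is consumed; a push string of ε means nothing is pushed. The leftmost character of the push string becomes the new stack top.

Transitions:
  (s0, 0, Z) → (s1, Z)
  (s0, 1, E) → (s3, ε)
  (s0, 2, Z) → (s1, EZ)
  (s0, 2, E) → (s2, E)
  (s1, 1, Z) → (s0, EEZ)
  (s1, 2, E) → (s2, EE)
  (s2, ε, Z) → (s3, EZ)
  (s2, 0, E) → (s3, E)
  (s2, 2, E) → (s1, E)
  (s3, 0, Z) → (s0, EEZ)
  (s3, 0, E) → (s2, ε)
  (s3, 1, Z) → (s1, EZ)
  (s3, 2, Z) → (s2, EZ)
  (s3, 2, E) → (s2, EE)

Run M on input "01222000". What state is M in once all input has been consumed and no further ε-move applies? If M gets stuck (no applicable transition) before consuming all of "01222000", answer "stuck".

(s0, 01222000, Z)
  read 0, top Z: go to s1, push Z → (s1, 1222000, Z)
  read 1, top Z: go to s0, push EEZ → (s0, 222000, EEZ)
  read 2, top E: go to s2, push E → (s2, 22000, EEZ)
  read 2, top E: go to s1, push E → (s1, 2000, EEZ)
  read 2, top E: go to s2, push EE → (s2, 000, EEEZ)
  read 0, top E: go to s3, push E → (s3, 00, EEEZ)
  read 0, top E: go to s2, push ε → (s2, 0, EEZ)
  read 0, top E: go to s3, push E → (s3, ε, EEZ)
All input consumed; M is in state s3.

s3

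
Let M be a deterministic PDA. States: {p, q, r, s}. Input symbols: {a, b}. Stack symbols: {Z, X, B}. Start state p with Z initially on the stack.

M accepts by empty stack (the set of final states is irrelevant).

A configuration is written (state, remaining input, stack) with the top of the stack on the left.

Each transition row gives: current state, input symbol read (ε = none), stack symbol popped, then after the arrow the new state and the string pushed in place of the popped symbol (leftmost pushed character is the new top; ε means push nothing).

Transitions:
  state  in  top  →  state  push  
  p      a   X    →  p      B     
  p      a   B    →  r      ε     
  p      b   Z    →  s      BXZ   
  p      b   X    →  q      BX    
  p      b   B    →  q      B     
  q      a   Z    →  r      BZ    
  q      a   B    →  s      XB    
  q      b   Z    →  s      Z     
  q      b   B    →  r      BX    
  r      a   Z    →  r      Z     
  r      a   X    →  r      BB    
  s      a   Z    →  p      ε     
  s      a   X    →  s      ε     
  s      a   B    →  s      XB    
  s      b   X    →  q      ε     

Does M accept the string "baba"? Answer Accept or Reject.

Reject

(p, baba, Z)
  read b, top Z: go to s, push BXZ → (s, aba, BXZ)
  read a, top B: go to s, push XB → (s, ba, XBXZ)
  read b, top X: go to q, push ε → (q, a, BXZ)
  read a, top B: go to s, push XB → (s, ε, XBXZ)
All input consumed; stack is XBXZ, not empty, and no further ε-move applies.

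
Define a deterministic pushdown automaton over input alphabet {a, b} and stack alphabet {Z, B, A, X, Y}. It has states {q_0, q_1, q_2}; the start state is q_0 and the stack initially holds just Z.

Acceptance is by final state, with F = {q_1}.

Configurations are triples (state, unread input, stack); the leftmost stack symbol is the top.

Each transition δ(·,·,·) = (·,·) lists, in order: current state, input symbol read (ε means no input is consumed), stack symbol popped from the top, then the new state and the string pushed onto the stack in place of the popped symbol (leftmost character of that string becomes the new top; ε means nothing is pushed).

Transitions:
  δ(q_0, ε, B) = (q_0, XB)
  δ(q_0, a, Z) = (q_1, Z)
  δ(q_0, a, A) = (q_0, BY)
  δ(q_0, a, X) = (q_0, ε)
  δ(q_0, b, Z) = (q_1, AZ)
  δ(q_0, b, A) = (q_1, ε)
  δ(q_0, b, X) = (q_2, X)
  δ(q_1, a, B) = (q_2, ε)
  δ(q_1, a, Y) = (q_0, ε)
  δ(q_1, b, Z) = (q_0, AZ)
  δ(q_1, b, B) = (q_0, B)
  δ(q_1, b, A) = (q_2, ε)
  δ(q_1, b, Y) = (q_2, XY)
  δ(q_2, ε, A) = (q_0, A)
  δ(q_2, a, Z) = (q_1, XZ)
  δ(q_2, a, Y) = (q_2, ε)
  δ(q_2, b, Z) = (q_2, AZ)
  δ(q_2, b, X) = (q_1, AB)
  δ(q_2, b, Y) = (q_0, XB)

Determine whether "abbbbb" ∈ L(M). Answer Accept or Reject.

(q_0, abbbbb, Z)
  read a, top Z: go to q_1, push Z → (q_1, bbbbb, Z)
  read b, top Z: go to q_0, push AZ → (q_0, bbbb, AZ)
  read b, top A: go to q_1, push ε → (q_1, bbb, Z)
  read b, top Z: go to q_0, push AZ → (q_0, bb, AZ)
  read b, top A: go to q_1, push ε → (q_1, b, Z)
  read b, top Z: go to q_0, push AZ → (q_0, ε, AZ)
All input consumed; state q_0 ∉ F and no further ε-move applies.

Reject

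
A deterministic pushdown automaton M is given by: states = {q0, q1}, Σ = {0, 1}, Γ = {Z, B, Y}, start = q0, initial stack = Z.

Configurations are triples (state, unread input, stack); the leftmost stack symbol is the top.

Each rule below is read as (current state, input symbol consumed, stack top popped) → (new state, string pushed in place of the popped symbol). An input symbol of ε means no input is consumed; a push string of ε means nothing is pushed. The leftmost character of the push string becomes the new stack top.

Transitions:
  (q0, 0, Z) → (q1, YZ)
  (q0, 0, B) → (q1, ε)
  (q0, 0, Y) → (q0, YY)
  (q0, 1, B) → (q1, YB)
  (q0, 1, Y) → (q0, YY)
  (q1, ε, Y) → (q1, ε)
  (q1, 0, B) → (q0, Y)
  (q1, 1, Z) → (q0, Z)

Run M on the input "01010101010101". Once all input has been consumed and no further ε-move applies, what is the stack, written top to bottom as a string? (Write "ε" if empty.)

Z

(q0, 01010101010101, Z)
  read 0, top Z: go to q1, push YZ → (q1, 1010101010101, YZ)
  ε-move, top Y: go to q1, push ε → (q1, 1010101010101, Z)
  read 1, top Z: go to q0, push Z → (q0, 010101010101, Z)
  read 0, top Z: go to q1, push YZ → (q1, 10101010101, YZ)
  ε-move, top Y: go to q1, push ε → (q1, 10101010101, Z)
  read 1, top Z: go to q0, push Z → (q0, 0101010101, Z)
  read 0, top Z: go to q1, push YZ → (q1, 101010101, YZ)
  ε-move, top Y: go to q1, push ε → (q1, 101010101, Z)
  read 1, top Z: go to q0, push Z → (q0, 01010101, Z)
  read 0, top Z: go to q1, push YZ → (q1, 1010101, YZ)
  ε-move, top Y: go to q1, push ε → (q1, 1010101, Z)
  read 1, top Z: go to q0, push Z → (q0, 010101, Z)
  read 0, top Z: go to q1, push YZ → (q1, 10101, YZ)
  ε-move, top Y: go to q1, push ε → (q1, 10101, Z)
  read 1, top Z: go to q0, push Z → (q0, 0101, Z)
  read 0, top Z: go to q1, push YZ → (q1, 101, YZ)
  ε-move, top Y: go to q1, push ε → (q1, 101, Z)
  read 1, top Z: go to q0, push Z → (q0, 01, Z)
  read 0, top Z: go to q1, push YZ → (q1, 1, YZ)
  ε-move, top Y: go to q1, push ε → (q1, 1, Z)
  read 1, top Z: go to q0, push Z → (q0, ε, Z)
All input consumed in state q0 with stack Z.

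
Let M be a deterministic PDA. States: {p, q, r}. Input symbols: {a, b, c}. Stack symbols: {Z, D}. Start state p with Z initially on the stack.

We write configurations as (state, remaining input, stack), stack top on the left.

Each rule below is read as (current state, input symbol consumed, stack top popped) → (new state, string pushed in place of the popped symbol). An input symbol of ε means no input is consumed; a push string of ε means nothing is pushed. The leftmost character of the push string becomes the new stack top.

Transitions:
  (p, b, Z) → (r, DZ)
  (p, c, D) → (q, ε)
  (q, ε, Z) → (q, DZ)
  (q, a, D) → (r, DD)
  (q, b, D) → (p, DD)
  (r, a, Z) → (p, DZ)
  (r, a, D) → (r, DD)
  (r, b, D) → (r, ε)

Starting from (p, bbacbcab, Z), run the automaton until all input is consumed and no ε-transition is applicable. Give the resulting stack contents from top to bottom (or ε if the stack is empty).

DZ

(p, bbacbcab, Z) ⊢ (r, bacbcab, DZ) ⊢ (r, acbcab, Z) ⊢ (p, cbcab, DZ) ⊢ (q, bcab, Z) ⊢ (q, bcab, DZ) ⊢ (p, cab, DDZ) ⊢ (q, ab, DZ) ⊢ (r, b, DDZ) ⊢ (r, ε, DZ)
All input consumed in state r with stack DZ.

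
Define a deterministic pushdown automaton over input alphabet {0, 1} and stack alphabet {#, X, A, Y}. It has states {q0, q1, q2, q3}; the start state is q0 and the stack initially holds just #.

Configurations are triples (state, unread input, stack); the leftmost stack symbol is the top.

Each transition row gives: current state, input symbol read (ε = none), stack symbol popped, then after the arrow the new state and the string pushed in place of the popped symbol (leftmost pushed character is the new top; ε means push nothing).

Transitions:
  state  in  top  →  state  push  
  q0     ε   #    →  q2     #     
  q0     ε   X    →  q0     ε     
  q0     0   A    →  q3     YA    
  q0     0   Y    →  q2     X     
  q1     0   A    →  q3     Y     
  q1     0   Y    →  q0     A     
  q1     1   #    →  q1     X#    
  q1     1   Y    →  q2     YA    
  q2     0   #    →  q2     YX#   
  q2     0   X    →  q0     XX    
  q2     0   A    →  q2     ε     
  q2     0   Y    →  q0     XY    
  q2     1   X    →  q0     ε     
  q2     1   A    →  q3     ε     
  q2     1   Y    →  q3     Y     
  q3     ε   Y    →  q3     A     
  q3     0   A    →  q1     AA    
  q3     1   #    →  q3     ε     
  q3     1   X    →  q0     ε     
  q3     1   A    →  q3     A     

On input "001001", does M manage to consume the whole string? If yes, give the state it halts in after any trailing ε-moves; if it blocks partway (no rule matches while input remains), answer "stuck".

(q0, 001001, #) ⊢ (q2, 001001, #) ⊢ (q2, 01001, YX#) ⊢ (q0, 1001, XYX#) ⊢ (q0, 1001, YX#)
No transition for (q0, 1, top Y); M blocks with input 1001 remaining.

stuck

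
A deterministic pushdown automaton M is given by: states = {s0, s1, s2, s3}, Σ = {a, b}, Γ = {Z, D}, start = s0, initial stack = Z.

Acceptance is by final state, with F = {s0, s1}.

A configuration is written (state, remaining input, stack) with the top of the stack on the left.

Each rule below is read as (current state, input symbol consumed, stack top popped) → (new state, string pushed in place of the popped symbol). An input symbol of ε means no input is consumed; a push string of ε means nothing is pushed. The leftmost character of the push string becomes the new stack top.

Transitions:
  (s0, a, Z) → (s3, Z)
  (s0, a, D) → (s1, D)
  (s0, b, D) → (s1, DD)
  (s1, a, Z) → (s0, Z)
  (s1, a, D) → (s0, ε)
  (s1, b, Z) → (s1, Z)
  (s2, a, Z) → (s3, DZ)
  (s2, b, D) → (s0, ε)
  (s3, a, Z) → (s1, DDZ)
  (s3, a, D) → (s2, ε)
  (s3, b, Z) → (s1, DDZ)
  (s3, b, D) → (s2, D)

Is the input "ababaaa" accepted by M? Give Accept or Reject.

Accept

(s0, ababaaa, Z)
  read a, top Z: go to s3, push Z → (s3, babaaa, Z)
  read b, top Z: go to s1, push DDZ → (s1, abaaa, DDZ)
  read a, top D: go to s0, push ε → (s0, baaa, DZ)
  read b, top D: go to s1, push DD → (s1, aaa, DDZ)
  read a, top D: go to s0, push ε → (s0, aa, DZ)
  read a, top D: go to s1, push D → (s1, a, DZ)
  read a, top D: go to s0, push ε → (s0, ε, Z)
All input consumed; state s0 ∈ F.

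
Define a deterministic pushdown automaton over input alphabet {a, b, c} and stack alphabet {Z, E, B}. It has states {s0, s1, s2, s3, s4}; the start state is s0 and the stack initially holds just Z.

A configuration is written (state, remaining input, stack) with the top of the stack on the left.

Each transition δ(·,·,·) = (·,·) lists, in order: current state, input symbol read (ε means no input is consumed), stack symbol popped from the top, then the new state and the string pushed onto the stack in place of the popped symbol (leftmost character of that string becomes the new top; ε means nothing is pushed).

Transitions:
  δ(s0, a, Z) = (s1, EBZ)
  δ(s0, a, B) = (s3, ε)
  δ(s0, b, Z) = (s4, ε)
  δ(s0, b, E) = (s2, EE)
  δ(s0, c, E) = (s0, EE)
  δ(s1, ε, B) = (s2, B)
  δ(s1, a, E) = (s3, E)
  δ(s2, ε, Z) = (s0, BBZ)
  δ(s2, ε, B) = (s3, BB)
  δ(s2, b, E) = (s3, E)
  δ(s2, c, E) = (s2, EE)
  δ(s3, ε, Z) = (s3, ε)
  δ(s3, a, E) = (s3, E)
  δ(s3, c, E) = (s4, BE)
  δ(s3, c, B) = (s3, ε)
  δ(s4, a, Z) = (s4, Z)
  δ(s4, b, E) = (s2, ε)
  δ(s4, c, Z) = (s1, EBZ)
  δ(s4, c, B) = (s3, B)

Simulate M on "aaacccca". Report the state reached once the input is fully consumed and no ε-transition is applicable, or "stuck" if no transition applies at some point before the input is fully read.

stuck

(s0, aaacccca, Z)
  read a, top Z: go to s1, push EBZ → (s1, aacccca, EBZ)
  read a, top E: go to s3, push E → (s3, acccca, EBZ)
  read a, top E: go to s3, push E → (s3, cccca, EBZ)
  read c, top E: go to s4, push BE → (s4, ccca, BEBZ)
  read c, top B: go to s3, push B → (s3, cca, BEBZ)
  read c, top B: go to s3, push ε → (s3, ca, EBZ)
  read c, top E: go to s4, push BE → (s4, a, BEBZ)
No transition for (s4, a, top B); M blocks with input a remaining.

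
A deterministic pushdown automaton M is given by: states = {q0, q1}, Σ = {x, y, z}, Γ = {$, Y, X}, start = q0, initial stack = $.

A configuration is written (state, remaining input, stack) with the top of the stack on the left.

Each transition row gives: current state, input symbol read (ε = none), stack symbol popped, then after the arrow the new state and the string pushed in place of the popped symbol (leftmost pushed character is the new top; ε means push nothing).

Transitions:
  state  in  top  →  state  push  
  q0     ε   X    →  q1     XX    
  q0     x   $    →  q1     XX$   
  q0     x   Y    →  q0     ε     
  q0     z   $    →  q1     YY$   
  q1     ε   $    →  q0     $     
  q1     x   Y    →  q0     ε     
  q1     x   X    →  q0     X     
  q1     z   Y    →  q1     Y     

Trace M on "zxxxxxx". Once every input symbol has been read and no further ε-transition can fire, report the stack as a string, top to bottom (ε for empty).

(q0, zxxxxxx, $) ⊢ (q1, xxxxxx, YY$) ⊢ (q0, xxxxx, Y$) ⊢ (q0, xxxx, $) ⊢ (q1, xxx, XX$) ⊢ (q0, xx, XX$) ⊢ (q1, xx, XXX$) ⊢ (q0, x, XXX$) ⊢ (q1, x, XXXX$) ⊢ (q0, ε, XXXX$) ⊢ (q1, ε, XXXXX$)
All input consumed in state q1 with stack XXXXX$.

XXXXX$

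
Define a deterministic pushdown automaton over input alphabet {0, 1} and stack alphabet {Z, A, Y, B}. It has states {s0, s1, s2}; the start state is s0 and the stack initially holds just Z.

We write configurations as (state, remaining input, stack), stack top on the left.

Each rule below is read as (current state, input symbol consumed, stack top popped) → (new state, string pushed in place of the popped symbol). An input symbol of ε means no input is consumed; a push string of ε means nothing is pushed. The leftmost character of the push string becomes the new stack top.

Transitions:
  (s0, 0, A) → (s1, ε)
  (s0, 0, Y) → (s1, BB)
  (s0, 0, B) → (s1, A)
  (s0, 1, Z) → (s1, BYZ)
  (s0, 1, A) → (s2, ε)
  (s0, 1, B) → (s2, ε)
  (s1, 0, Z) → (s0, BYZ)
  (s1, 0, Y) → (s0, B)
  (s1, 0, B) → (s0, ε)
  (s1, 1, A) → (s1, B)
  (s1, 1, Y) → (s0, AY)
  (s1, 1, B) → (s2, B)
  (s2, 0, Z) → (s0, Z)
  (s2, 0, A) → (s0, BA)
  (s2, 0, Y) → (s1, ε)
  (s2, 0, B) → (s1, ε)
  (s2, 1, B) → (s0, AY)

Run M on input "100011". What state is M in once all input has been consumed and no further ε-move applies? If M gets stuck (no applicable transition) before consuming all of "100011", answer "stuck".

stuck

(s0, 100011, Z) ⊢ (s1, 00011, BYZ) ⊢ (s0, 0011, YZ) ⊢ (s1, 011, BBZ) ⊢ (s0, 11, BZ) ⊢ (s2, 1, Z)
No transition for (s2, 1, top Z); M blocks with input 1 remaining.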